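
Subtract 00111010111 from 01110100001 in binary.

Method 1 - Direct subtraction (column by column from the right: bit − bit − borrow-in; if negative, add 2 and borrow 1 from the next column):
borrow: 01110111100
        01110100001
-       00111010111
-------------------
        00111001010

Method 2 - Add two's complement:
Two's complement of 00111010111: invert → 11000101000, add 1 → 11000101001
  01110100001
+ 11000101001
-------------
 100111001010  (end carry out of the top bit = 1)
Discarding the end carry: 00111001010
Decimal check:
  01110100001 = 512 + 256 + 128 + 32 + 1 = 929
  00111010111 = 256 + 128 + 64 + 16 + 4 + 2 + 1 = 471
  929 - 471 = 458, and 00111001010 = 256 + 128 + 64 + 8 + 2 = 458 ✓



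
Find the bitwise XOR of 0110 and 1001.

XOR: 1 when bits differ
  0110
^ 1001
------
  1111
Decimal: 6 ^ 9 = 15



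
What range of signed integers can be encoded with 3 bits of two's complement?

For 3-bit two's complement:
Minimum: -2^2 = -4
Maximum: 2^2 - 1 = 3



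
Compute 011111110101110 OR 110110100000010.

OR: 1 when either bit is 1
  011111110101110
| 110110100000010
-----------------
  111111110101110
Decimal: 16302 | 27906 = 32686



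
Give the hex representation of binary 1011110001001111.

Group into 4-bit nibbles from right:
  1011 = B
  1100 = C
  0100 = 4
  1111 = F
Result: BC4F



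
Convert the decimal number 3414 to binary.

Using repeated division by 2:
3414 ÷ 2 = 1707 remainder 0
1707 ÷ 2 = 853 remainder 1
853 ÷ 2 = 426 remainder 1
426 ÷ 2 = 213 remainder 0
213 ÷ 2 = 106 remainder 1
106 ÷ 2 = 53 remainder 0
53 ÷ 2 = 26 remainder 1
26 ÷ 2 = 13 remainder 0
13 ÷ 2 = 6 remainder 1
6 ÷ 2 = 3 remainder 0
3 ÷ 2 = 1 remainder 1
1 ÷ 2 = 0 remainder 1
Reading remainders bottom to top: 110101010110



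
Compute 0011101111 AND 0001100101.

AND: 1 only when both bits are 1
  0011101111
& 0001100101
------------
  0001100101
Decimal: 239 & 101 = 101



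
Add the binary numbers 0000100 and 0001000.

Add column by column from the right: bit + bit + carry-in; write the sum mod 2, carry 1 when the sum is 2 or 3.
carry:  0000000
        0000100
+       0001000
---------------
       00001100
(the carry out of the leftmost column, 0, becomes the leading bit)
Decimal check:
  0000100 = 4
  0001000 = 8
  4 + 8 = 12, and 00001100 = 8 + 4 = 12 ✓



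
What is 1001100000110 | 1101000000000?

OR: 1 when either bit is 1
  1001100000110
| 1101000000000
---------------
  1101100000110
Decimal: 4870 | 6656 = 6918



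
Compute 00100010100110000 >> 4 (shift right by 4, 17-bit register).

Original: 00100010100110000 (decimal 17712)
Shift right by 4 positions
Drop the 4 low bits; fill with zeros on the left
Result: 00000010001010011 (decimal 1107)
Equivalent: 17712 >> 4 = 17712 ÷ 2^4 = 1107



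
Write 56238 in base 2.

Using repeated division by 2:
56238 ÷ 2 = 28119 remainder 0
28119 ÷ 2 = 14059 remainder 1
14059 ÷ 2 = 7029 remainder 1
7029 ÷ 2 = 3514 remainder 1
3514 ÷ 2 = 1757 remainder 0
1757 ÷ 2 = 878 remainder 1
878 ÷ 2 = 439 remainder 0
439 ÷ 2 = 219 remainder 1
219 ÷ 2 = 109 remainder 1
109 ÷ 2 = 54 remainder 1
54 ÷ 2 = 27 remainder 0
27 ÷ 2 = 13 remainder 1
13 ÷ 2 = 6 remainder 1
6 ÷ 2 = 3 remainder 0
3 ÷ 2 = 1 remainder 1
1 ÷ 2 = 0 remainder 1
Reading remainders bottom to top: 1101101110101110



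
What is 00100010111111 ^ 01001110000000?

XOR: 1 when bits differ
  00100010111111
^ 01001110000000
----------------
  01101100111111
Decimal: 2239 ^ 4992 = 6975



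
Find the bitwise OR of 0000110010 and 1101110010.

OR: 1 when either bit is 1
  0000110010
| 1101110010
------------
  1101110010
Decimal: 50 | 882 = 882



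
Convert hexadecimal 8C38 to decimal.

Expand by place value (powers of 16):
Digit values: C = 12
8C38 = 8 × 16^3 + 12 × 16^2 + 3 × 16^1 + 8 × 16^0
= 8 × 4096 + 12 × 256 + 3 × 16 + 8 × 1
= 32768 + 3072 + 48 + 8
= 35896



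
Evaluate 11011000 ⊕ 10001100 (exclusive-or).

XOR: 1 when bits differ
  11011000
^ 10001100
----------
  01010100
Decimal: 216 ^ 140 = 84



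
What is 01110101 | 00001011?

OR: 1 when either bit is 1
  01110101
| 00001011
----------
  01111111
Decimal: 117 | 11 = 127



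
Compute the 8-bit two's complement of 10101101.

Original (sign bit 1, negative): 10101101
Step 1 - Invert all bits: 01010010
Step 2 - Add 1: 01010011
Verification: 10101101 + 01010011 = 100000000; discarding the end carry (carry out of the top bit) leaves the 8-bit value 00000000, as required for x + (-x)



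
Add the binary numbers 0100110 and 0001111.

Add column by column from the right: bit + bit + carry-in; write the sum mod 2, carry 1 when the sum is 2 or 3.
carry:  0011100
        0100110
+       0001111
---------------
       00110101
(the carry out of the leftmost column, 0, becomes the leading bit)
Decimal check:
  0100110 = 32 + 4 + 2 = 38
  0001111 = 8 + 4 + 2 + 1 = 15
  38 + 15 = 53, and 00110101 = 32 + 16 + 4 + 1 = 53 ✓



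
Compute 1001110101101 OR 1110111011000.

OR: 1 when either bit is 1
  1001110101101
| 1110111011000
---------------
  1111111111101
Decimal: 5037 | 7640 = 8189



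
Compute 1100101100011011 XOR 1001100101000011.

XOR: 1 when bits differ
  1100101100011011
^ 1001100101000011
------------------
  0101001001011000
Decimal: 51995 ^ 39235 = 21080



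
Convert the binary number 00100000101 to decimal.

Sum of powers of 2 for each 1-bit:
2^0 + 2^2 + 2^8
= 1 + 4 + 256
= 261



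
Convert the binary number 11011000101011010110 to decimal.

Sum of powers of 2 for each 1-bit:
2^1 + 2^2 + 2^4 + 2^6 + 2^7 + 2^9 + 2^11 + 2^15 + 2^16 + 2^18 + 2^19
= 2 + 4 + 16 + 64 + 128 + 512 + 2048 + 32768 + 65536 + 262144 + 524288
= 887510



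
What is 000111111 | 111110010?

OR: 1 when either bit is 1
  000111111
| 111110010
-----------
  111111111
Decimal: 63 | 498 = 511



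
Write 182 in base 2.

Using repeated division by 2:
182 ÷ 2 = 91 remainder 0
91 ÷ 2 = 45 remainder 1
45 ÷ 2 = 22 remainder 1
22 ÷ 2 = 11 remainder 0
11 ÷ 2 = 5 remainder 1
5 ÷ 2 = 2 remainder 1
2 ÷ 2 = 1 remainder 0
1 ÷ 2 = 0 remainder 1
Reading remainders bottom to top: 10110110



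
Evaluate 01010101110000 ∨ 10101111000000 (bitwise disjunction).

OR: 1 when either bit is 1
  01010101110000
| 10101111000000
----------------
  11111111110000
Decimal: 5488 | 11200 = 16368



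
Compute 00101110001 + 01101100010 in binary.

Add column by column from the right: bit + bit + carry-in; write the sum mod 2, carry 1 when the sum is 2 or 3.
carry:  11011000000
        00101110001
+       01101100010
-------------------
       010011010011
(the carry out of the leftmost column, 0, becomes the leading bit)
Decimal check:
  00101110001 = 256 + 64 + 32 + 16 + 1 = 369
  01101100010 = 512 + 256 + 64 + 32 + 2 = 866
  369 + 866 = 1235, and 010011010011 = 1024 + 128 + 64 + 16 + 2 + 1 = 1235 ✓



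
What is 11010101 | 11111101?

OR: 1 when either bit is 1
  11010101
| 11111101
----------
  11111101
Decimal: 213 | 253 = 253



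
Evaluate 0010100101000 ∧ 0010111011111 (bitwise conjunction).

AND: 1 only when both bits are 1
  0010100101000
& 0010111011111
---------------
  0010100001000
Decimal: 1320 & 1503 = 1288



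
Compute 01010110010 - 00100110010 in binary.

Method 1 - Direct subtraction (column by column from the right: bit − bit − borrow-in; if negative, add 2 and borrow 1 from the next column):
borrow: 01000000000
        01010110010
-       00100110010
-------------------
        00110000000

Method 2 - Add two's complement:
Two's complement of 00100110010: invert → 11011001101, add 1 → 11011001110
  01010110010
+ 11011001110
-------------
 100110000000  (end carry out of the top bit = 1)
Discarding the end carry: 00110000000
Decimal check:
  01010110010 = 512 + 128 + 32 + 16 + 2 = 690
  00100110010 = 256 + 32 + 16 + 2 = 306
  690 - 306 = 384, and 00110000000 = 256 + 128 = 384 ✓



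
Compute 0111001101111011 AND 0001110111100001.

AND: 1 only when both bits are 1
  0111001101111011
& 0001110111100001
------------------
  0001000101100001
Decimal: 29563 & 7649 = 4449



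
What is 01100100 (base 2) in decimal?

Sum of powers of 2 for each 1-bit:
2^2 + 2^5 + 2^6
= 4 + 32 + 64
= 100



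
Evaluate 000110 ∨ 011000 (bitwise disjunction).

OR: 1 when either bit is 1
  000110
| 011000
--------
  011110
Decimal: 6 | 24 = 30



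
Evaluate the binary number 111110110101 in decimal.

Sum of powers of 2 for each 1-bit:
2^0 + 2^2 + 2^4 + 2^5 + 2^7 + 2^8 + 2^9 + 2^10 + 2^11
= 1 + 4 + 16 + 32 + 128 + 256 + 512 + 1024 + 2048
= 4021



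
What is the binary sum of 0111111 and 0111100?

Add column by column from the right: bit + bit + carry-in; write the sum mod 2, carry 1 when the sum is 2 or 3.
carry:  1111000
        0111111
+       0111100
---------------
       01111011
(the carry out of the leftmost column, 0, becomes the leading bit)
Decimal check:
  0111111 = 32 + 16 + 8 + 4 + 2 + 1 = 63
  0111100 = 32 + 16 + 8 + 4 = 60
  63 + 60 = 123, and 01111011 = 64 + 32 + 16 + 8 + 2 + 1 = 123 ✓



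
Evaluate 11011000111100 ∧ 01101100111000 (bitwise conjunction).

AND: 1 only when both bits are 1
  11011000111100
& 01101100111000
----------------
  01001000111000
Decimal: 13884 & 6968 = 4664



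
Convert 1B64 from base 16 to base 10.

Expand by place value (powers of 16):
Digit values: B = 11
1B64 = 1 × 16^3 + 11 × 16^2 + 6 × 16^1 + 4 × 16^0
= 1 × 4096 + 11 × 256 + 6 × 16 + 4 × 1
= 4096 + 2816 + 96 + 4
= 7012



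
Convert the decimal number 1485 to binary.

Using repeated division by 2:
1485 ÷ 2 = 742 remainder 1
742 ÷ 2 = 371 remainder 0
371 ÷ 2 = 185 remainder 1
185 ÷ 2 = 92 remainder 1
92 ÷ 2 = 46 remainder 0
46 ÷ 2 = 23 remainder 0
23 ÷ 2 = 11 remainder 1
11 ÷ 2 = 5 remainder 1
5 ÷ 2 = 2 remainder 1
2 ÷ 2 = 1 remainder 0
1 ÷ 2 = 0 remainder 1
Reading remainders bottom to top: 10111001101



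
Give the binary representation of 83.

Using repeated division by 2:
83 ÷ 2 = 41 remainder 1
41 ÷ 2 = 20 remainder 1
20 ÷ 2 = 10 remainder 0
10 ÷ 2 = 5 remainder 0
5 ÷ 2 = 2 remainder 1
2 ÷ 2 = 1 remainder 0
1 ÷ 2 = 0 remainder 1
Reading remainders bottom to top: 1010011



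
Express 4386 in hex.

Using repeated division by 16 (digits 10–15 are A–F):
4386 ÷ 16 = 274 remainder 2
274 ÷ 16 = 17 remainder 2
17 ÷ 16 = 1 remainder 1
1 ÷ 16 = 0 remainder 1
Reading remainders bottom to top: 1122



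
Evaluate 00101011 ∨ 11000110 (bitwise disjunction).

OR: 1 when either bit is 1
  00101011
| 11000110
----------
  11101111
Decimal: 43 | 198 = 239



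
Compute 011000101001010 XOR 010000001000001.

XOR: 1 when bits differ
  011000101001010
^ 010000001000001
-----------------
  001000100001011
Decimal: 12618 ^ 8257 = 4363



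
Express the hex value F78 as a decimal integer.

Expand by place value (powers of 16):
Digit values: F = 15
F78 = 15 × 16^2 + 7 × 16^1 + 8 × 16^0
= 15 × 256 + 7 × 16 + 8 × 1
= 3840 + 112 + 8
= 3960



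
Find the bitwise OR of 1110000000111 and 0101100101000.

OR: 1 when either bit is 1
  1110000000111
| 0101100101000
---------------
  1111100101111
Decimal: 7175 | 2856 = 7983



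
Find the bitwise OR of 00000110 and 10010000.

OR: 1 when either bit is 1
  00000110
| 10010000
----------
  10010110
Decimal: 6 | 144 = 150



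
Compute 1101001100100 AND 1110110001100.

AND: 1 only when both bits are 1
  1101001100100
& 1110110001100
---------------
  1100000000100
Decimal: 6756 & 7564 = 6148



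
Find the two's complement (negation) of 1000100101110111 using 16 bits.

Original (sign bit 1, negative): 1000100101110111
Step 1 - Invert all bits: 0111011010001000
Step 2 - Add 1: 0111011010001001
Verification: 1000100101110111 + 0111011010001001 = 10000000000000000; discarding the end carry (carry out of the top bit) leaves the 16-bit value 0000000000000000, as required for x + (-x)



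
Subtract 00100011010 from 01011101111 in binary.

Method 1 - Direct subtraction (column by column from the right: bit − bit − borrow-in; if negative, add 2 and borrow 1 from the next column):
borrow: 01000100000
        01011101111
-       00100011010
-------------------
        00111010101

Method 2 - Add two's complement:
Two's complement of 00100011010: invert → 11011100101, add 1 → 11011100110
  01011101111
+ 11011100110
-------------
 100111010101  (end carry out of the top bit = 1)
Discarding the end carry: 00111010101
Decimal check:
  01011101111 = 512 + 128 + 64 + 32 + 8 + 4 + 2 + 1 = 751
  00100011010 = 256 + 16 + 8 + 2 = 282
  751 - 282 = 469, and 00111010101 = 256 + 128 + 64 + 16 + 4 + 1 = 469 ✓



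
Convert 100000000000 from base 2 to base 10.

Sum of powers of 2 for each 1-bit:
2^11
= 2048
= 2048



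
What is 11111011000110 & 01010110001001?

AND: 1 only when both bits are 1
  11111011000110
& 01010110001001
----------------
  01010010000000
Decimal: 16070 & 5513 = 5248



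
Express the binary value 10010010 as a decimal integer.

Sum of powers of 2 for each 1-bit:
2^1 + 2^4 + 2^7
= 2 + 16 + 128
= 146



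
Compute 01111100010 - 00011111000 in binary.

Method 1 - Direct subtraction (column by column from the right: bit − bit − borrow-in; if negative, add 2 and borrow 1 from the next column):
borrow: 00111110000
        01111100010
-       00011111000
-------------------
        01011101010

Method 2 - Add two's complement:
Two's complement of 00011111000: invert → 11100000111, add 1 → 11100001000
  01111100010
+ 11100001000
-------------
 101011101010  (end carry out of the top bit = 1)
Discarding the end carry: 01011101010
Decimal check:
  01111100010 = 512 + 256 + 128 + 64 + 32 + 2 = 994
  00011111000 = 128 + 64 + 32 + 16 + 8 = 248
  994 - 248 = 746, and 01011101010 = 512 + 128 + 64 + 32 + 8 + 2 = 746 ✓



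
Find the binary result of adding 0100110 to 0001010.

Add column by column from the right: bit + bit + carry-in; write the sum mod 2, carry 1 when the sum is 2 or 3.
carry:  0011100
        0100110
+       0001010
---------------
       00110000
(the carry out of the leftmost column, 0, becomes the leading bit)
Decimal check:
  0100110 = 32 + 4 + 2 = 38
  0001010 = 8 + 2 = 10
  38 + 10 = 48, and 00110000 = 32 + 16 = 48 ✓



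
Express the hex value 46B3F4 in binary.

Convert each hex digit to 4 bits:
  4 = 0100
  6 = 0110
  B = 1011
  3 = 0011
  F = 1111
  4 = 0100
Concatenate: 010001101011001111110100



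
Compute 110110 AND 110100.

AND: 1 only when both bits are 1
  110110
& 110100
--------
  110100
Decimal: 54 & 52 = 52



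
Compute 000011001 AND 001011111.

AND: 1 only when both bits are 1
  000011001
& 001011111
-----------
  000011001
Decimal: 25 & 95 = 25



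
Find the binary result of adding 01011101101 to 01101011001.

Add column by column from the right: bit + bit + carry-in; write the sum mod 2, carry 1 when the sum is 2 or 3.
carry:  11111110010
        01011101101
+       01101011001
-------------------
       011001000110
(the carry out of the leftmost column, 0, becomes the leading bit)
Decimal check:
  01011101101 = 512 + 128 + 64 + 32 + 8 + 4 + 1 = 749
  01101011001 = 512 + 256 + 64 + 16 + 8 + 1 = 857
  749 + 857 = 1606, and 011001000110 = 1024 + 512 + 64 + 4 + 2 = 1606 ✓



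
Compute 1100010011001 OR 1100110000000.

OR: 1 when either bit is 1
  1100010011001
| 1100110000000
---------------
  1100110011001
Decimal: 6297 | 6528 = 6553



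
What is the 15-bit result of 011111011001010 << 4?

Original: 011111011001010 (decimal 16074)
Shift left by 4 positions
Append 4 zeros on the right and drop the 4 high bits that overflow the 15-bit width
Result: 110110010100000 (decimal 27808)
Equivalent: 16074 << 4 = 16074 × 2^4 = 257184, truncated to 15 bits = 27808



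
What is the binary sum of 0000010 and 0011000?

Add column by column from the right: bit + bit + carry-in; write the sum mod 2, carry 1 when the sum is 2 or 3.
carry:  0000000
        0000010
+       0011000
---------------
       00011010
(the carry out of the leftmost column, 0, becomes the leading bit)
Decimal check:
  0000010 = 2
  0011000 = 16 + 8 = 24
  2 + 24 = 26, and 00011010 = 16 + 8 + 2 = 26 ✓



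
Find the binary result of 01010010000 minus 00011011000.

Method 1 - Direct subtraction (column by column from the right: bit − bit − borrow-in; if negative, add 2 and borrow 1 from the next column):
borrow: 01111110000
        01010010000
-       00011011000
-------------------
        00110111000

Method 2 - Add two's complement:
Two's complement of 00011011000: invert → 11100100111, add 1 → 11100101000
  01010010000
+ 11100101000
-------------
 100110111000  (end carry out of the top bit = 1)
Discarding the end carry: 00110111000
Decimal check:
  01010010000 = 512 + 128 + 16 = 656
  00011011000 = 128 + 64 + 16 + 8 = 216
  656 - 216 = 440, and 00110111000 = 256 + 128 + 32 + 16 + 8 = 440 ✓



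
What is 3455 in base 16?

Using repeated division by 16 (digits 10–15 are A–F):
3455 ÷ 16 = 215 remainder 15 (F)
215 ÷ 16 = 13 remainder 7
13 ÷ 16 = 0 remainder 13 (D)
Reading remainders bottom to top: D7F



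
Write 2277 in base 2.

Using repeated division by 2:
2277 ÷ 2 = 1138 remainder 1
1138 ÷ 2 = 569 remainder 0
569 ÷ 2 = 284 remainder 1
284 ÷ 2 = 142 remainder 0
142 ÷ 2 = 71 remainder 0
71 ÷ 2 = 35 remainder 1
35 ÷ 2 = 17 remainder 1
17 ÷ 2 = 8 remainder 1
8 ÷ 2 = 4 remainder 0
4 ÷ 2 = 2 remainder 0
2 ÷ 2 = 1 remainder 0
1 ÷ 2 = 0 remainder 1
Reading remainders bottom to top: 100011100101



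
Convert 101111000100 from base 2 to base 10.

Sum of powers of 2 for each 1-bit:
2^2 + 2^6 + 2^7 + 2^8 + 2^9 + 2^11
= 4 + 64 + 128 + 256 + 512 + 2048
= 3012



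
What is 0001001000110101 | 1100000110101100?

OR: 1 when either bit is 1
  0001001000110101
| 1100000110101100
------------------
  1101001110111101
Decimal: 4661 | 49580 = 54205



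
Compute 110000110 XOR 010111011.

XOR: 1 when bits differ
  110000110
^ 010111011
-----------
  100111101
Decimal: 390 ^ 187 = 317



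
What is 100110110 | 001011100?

OR: 1 when either bit is 1
  100110110
| 001011100
-----------
  101111110
Decimal: 310 | 92 = 382



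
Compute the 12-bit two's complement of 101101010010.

Original (sign bit 1, negative): 101101010010
Step 1 - Invert all bits: 010010101101
Step 2 - Add 1: 010010101110
Verification: 101101010010 + 010010101110 = 1000000000000; discarding the end carry (carry out of the top bit) leaves the 12-bit value 000000000000, as required for x + (-x)



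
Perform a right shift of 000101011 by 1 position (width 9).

Original: 000101011 (decimal 43)
Shift right by 1 position
Drop the 1 low bit; fill with zero on the left
Result: 000010101 (decimal 21)
Equivalent: 43 >> 1 = 43 ÷ 2^1 = 21



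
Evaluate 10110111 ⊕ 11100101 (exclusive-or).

XOR: 1 when bits differ
  10110111
^ 11100101
----------
  01010010
Decimal: 183 ^ 229 = 82



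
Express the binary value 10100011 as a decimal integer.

Sum of powers of 2 for each 1-bit:
2^0 + 2^1 + 2^5 + 2^7
= 1 + 2 + 32 + 128
= 163



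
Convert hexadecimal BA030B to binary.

Convert each hex digit to 4 bits:
  B = 1011
  A = 1010
  0 = 0000
  3 = 0011
  0 = 0000
  B = 1011
Concatenate: 101110100000001100001011



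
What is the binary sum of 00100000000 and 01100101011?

Add column by column from the right: bit + bit + carry-in; write the sum mod 2, carry 1 when the sum is 2 or 3.
carry:  11000000000
        00100000000
+       01100101011
-------------------
       010000101011
(the carry out of the leftmost column, 0, becomes the leading bit)
Decimal check:
  00100000000 = 256
  01100101011 = 512 + 256 + 32 + 8 + 2 + 1 = 811
  256 + 811 = 1067, and 010000101011 = 1024 + 32 + 8 + 2 + 1 = 1067 ✓



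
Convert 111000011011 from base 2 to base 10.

Sum of powers of 2 for each 1-bit:
2^0 + 2^1 + 2^3 + 2^4 + 2^9 + 2^10 + 2^11
= 1 + 2 + 8 + 16 + 512 + 1024 + 2048
= 3611



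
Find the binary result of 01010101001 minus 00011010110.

Method 1 - Direct subtraction (column by column from the right: bit − bit − borrow-in; if negative, add 2 and borrow 1 from the next column):
borrow: 01110101100
        01010101001
-       00011010110
-------------------
        00111010011

Method 2 - Add two's complement:
Two's complement of 00011010110: invert → 11100101001, add 1 → 11100101010
  01010101001
+ 11100101010
-------------
 100111010011  (end carry out of the top bit = 1)
Discarding the end carry: 00111010011
Decimal check:
  01010101001 = 512 + 128 + 32 + 8 + 1 = 681
  00011010110 = 128 + 64 + 16 + 4 + 2 = 214
  681 - 214 = 467, and 00111010011 = 256 + 128 + 64 + 16 + 2 + 1 = 467 ✓



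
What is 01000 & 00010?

AND: 1 only when both bits are 1
  01000
& 00010
-------
  00000
Decimal: 8 & 2 = 0



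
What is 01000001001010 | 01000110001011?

OR: 1 when either bit is 1
  01000001001010
| 01000110001011
----------------
  01000111001011
Decimal: 4170 | 4491 = 4555



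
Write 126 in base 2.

Using repeated division by 2:
126 ÷ 2 = 63 remainder 0
63 ÷ 2 = 31 remainder 1
31 ÷ 2 = 15 remainder 1
15 ÷ 2 = 7 remainder 1
7 ÷ 2 = 3 remainder 1
3 ÷ 2 = 1 remainder 1
1 ÷ 2 = 0 remainder 1
Reading remainders bottom to top: 1111110



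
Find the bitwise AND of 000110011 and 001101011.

AND: 1 only when both bits are 1
  000110011
& 001101011
-----------
  000100011
Decimal: 51 & 107 = 35



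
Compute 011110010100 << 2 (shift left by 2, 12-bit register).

Original: 011110010100 (decimal 1940)
Shift left by 2 positions
Append 2 zeros on the right and drop the 2 high bits that overflow the 12-bit width
Result: 111001010000 (decimal 3664)
Equivalent: 1940 << 2 = 1940 × 2^2 = 7760, truncated to 12 bits = 3664



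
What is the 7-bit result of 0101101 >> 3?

Original: 0101101 (decimal 45)
Shift right by 3 positions
Drop the 3 low bits; fill with zeros on the left
Result: 0000101 (decimal 5)
Equivalent: 45 >> 3 = 45 ÷ 2^3 = 5



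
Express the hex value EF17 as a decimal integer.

Expand by place value (powers of 16):
Digit values: E = 14, F = 15
EF17 = 14 × 16^3 + 15 × 16^2 + 1 × 16^1 + 7 × 16^0
= 14 × 4096 + 15 × 256 + 1 × 16 + 7 × 1
= 57344 + 3840 + 16 + 7
= 61207



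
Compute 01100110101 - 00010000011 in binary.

Method 1 - Direct subtraction (column by column from the right: bit − bit − borrow-in; if negative, add 2 and borrow 1 from the next column):
borrow: 00100000100
        01100110101
-       00010000011
-------------------
        01010110010

Method 2 - Add two's complement:
Two's complement of 00010000011: invert → 11101111100, add 1 → 11101111101
  01100110101
+ 11101111101
-------------
 101010110010  (end carry out of the top bit = 1)
Discarding the end carry: 01010110010
Decimal check:
  01100110101 = 512 + 256 + 32 + 16 + 4 + 1 = 821
  00010000011 = 128 + 2 + 1 = 131
  821 - 131 = 690, and 01010110010 = 512 + 128 + 32 + 16 + 2 = 690 ✓



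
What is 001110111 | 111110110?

OR: 1 when either bit is 1
  001110111
| 111110110
-----------
  111110111
Decimal: 119 | 502 = 503



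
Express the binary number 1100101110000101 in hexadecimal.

Group into 4-bit nibbles from right:
  1100 = C
  1011 = B
  1000 = 8
  0101 = 5
Result: CB85



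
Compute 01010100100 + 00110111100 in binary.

Add column by column from the right: bit + bit + carry-in; write the sum mod 2, carry 1 when the sum is 2 or 3.
carry:  11101111000
        01010100100
+       00110111100
-------------------
       010001100000
(the carry out of the leftmost column, 0, becomes the leading bit)
Decimal check:
  01010100100 = 512 + 128 + 32 + 4 = 676
  00110111100 = 256 + 128 + 32 + 16 + 8 + 4 = 444
  676 + 444 = 1120, and 010001100000 = 1024 + 64 + 32 = 1120 ✓



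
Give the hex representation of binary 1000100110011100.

Group into 4-bit nibbles from right:
  1000 = 8
  1001 = 9
  1001 = 9
  1100 = C
Result: 899C



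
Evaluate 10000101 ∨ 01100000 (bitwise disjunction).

OR: 1 when either bit is 1
  10000101
| 01100000
----------
  11100101
Decimal: 133 | 96 = 229



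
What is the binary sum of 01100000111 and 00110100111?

Add column by column from the right: bit + bit + carry-in; write the sum mod 2, carry 1 when the sum is 2 or 3.
carry:  11000001110
        01100000111
+       00110100111
-------------------
       010010101110
(the carry out of the leftmost column, 0, becomes the leading bit)
Decimal check:
  01100000111 = 512 + 256 + 4 + 2 + 1 = 775
  00110100111 = 256 + 128 + 32 + 4 + 2 + 1 = 423
  775 + 423 = 1198, and 010010101110 = 1024 + 128 + 32 + 8 + 4 + 2 = 1198 ✓



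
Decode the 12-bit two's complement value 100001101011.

Binary: 100001101011
Sign bit: 1 (negative)
Invert: 011110010100
Add 1:  011110010101
Magnitude: 011110010101 = 1024 + 512 + 256 + 128 + 16 + 4 + 1 = 1941
Value: -1941



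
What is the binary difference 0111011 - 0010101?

Method 1 - Direct subtraction (column by column from the right: bit − bit − borrow-in; if negative, add 2 and borrow 1 from the next column):
borrow: 0001000
        0111011
-       0010101
---------------
        0100110

Method 2 - Add two's complement:
Two's complement of 0010101: invert → 1101010, add 1 → 1101011
  0111011
+ 1101011
---------
 10100110  (end carry out of the top bit = 1)
Discarding the end carry: 0100110
Decimal check:
  0111011 = 32 + 16 + 8 + 2 + 1 = 59
  0010101 = 16 + 4 + 1 = 21
  59 - 21 = 38, and 0100110 = 32 + 4 + 2 = 38 ✓



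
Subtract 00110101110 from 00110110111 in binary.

Method 1 - Direct subtraction (column by column from the right: bit − bit − borrow-in; if negative, add 2 and borrow 1 from the next column):
borrow: 00000010000
        00110110111
-       00110101110
-------------------
        00000001001

Method 2 - Add two's complement:
Two's complement of 00110101110: invert → 11001010001, add 1 → 11001010010
  00110110111
+ 11001010010
-------------
 100000001001  (end carry out of the top bit = 1)
Discarding the end carry: 00000001001
Decimal check:
  00110110111 = 256 + 128 + 32 + 16 + 4 + 2 + 1 = 439
  00110101110 = 256 + 128 + 32 + 8 + 4 + 2 = 430
  439 - 430 = 9, and 00000001001 = 8 + 1 = 9 ✓



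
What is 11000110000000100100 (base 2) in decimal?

Sum of powers of 2 for each 1-bit:
2^2 + 2^5 + 2^13 + 2^14 + 2^18 + 2^19
= 4 + 32 + 8192 + 16384 + 262144 + 524288
= 811044



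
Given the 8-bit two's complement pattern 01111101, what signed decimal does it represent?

Binary: 01111101
Sign bit: 0 (non-negative)
Read directly as an unsigned value:
01111101 = 64 + 32 + 16 + 8 + 4 + 1 = 125
Value: 125



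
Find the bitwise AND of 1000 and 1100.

AND: 1 only when both bits are 1
  1000
& 1100
------
  1000
Decimal: 8 & 12 = 8



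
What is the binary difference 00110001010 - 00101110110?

Method 1 - Direct subtraction (column by column from the right: bit − bit − borrow-in; if negative, add 2 and borrow 1 from the next column):
borrow: 00011101000
        00110001010
-       00101110110
-------------------
        00000010100

Method 2 - Add two's complement:
Two's complement of 00101110110: invert → 11010001001, add 1 → 11010001010
  00110001010
+ 11010001010
-------------
 100000010100  (end carry out of the top bit = 1)
Discarding the end carry: 00000010100
Decimal check:
  00110001010 = 256 + 128 + 8 + 2 = 394
  00101110110 = 256 + 64 + 32 + 16 + 4 + 2 = 374
  394 - 374 = 20, and 00000010100 = 16 + 4 = 20 ✓



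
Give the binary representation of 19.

Using repeated division by 2:
19 ÷ 2 = 9 remainder 1
9 ÷ 2 = 4 remainder 1
4 ÷ 2 = 2 remainder 0
2 ÷ 2 = 1 remainder 0
1 ÷ 2 = 0 remainder 1
Reading remainders bottom to top: 10011



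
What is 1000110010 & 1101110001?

AND: 1 only when both bits are 1
  1000110010
& 1101110001
------------
  1000110000
Decimal: 562 & 881 = 560



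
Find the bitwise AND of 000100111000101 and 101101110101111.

AND: 1 only when both bits are 1
  000100111000101
& 101101110101111
-----------------
  000100110000101
Decimal: 2501 & 23471 = 2437



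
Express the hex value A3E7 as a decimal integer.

Expand by place value (powers of 16):
Digit values: A = 10, E = 14
A3E7 = 10 × 16^3 + 3 × 16^2 + 14 × 16^1 + 7 × 16^0
= 10 × 4096 + 3 × 256 + 14 × 16 + 7 × 1
= 40960 + 768 + 224 + 7
= 41959



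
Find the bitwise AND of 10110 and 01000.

AND: 1 only when both bits are 1
  10110
& 01000
-------
  00000
Decimal: 22 & 8 = 0



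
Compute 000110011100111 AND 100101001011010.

AND: 1 only when both bits are 1
  000110011100111
& 100101001011010
-----------------
  000100001000010
Decimal: 3303 & 19034 = 2114



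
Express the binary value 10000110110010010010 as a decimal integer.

Sum of powers of 2 for each 1-bit:
2^1 + 2^4 + 2^7 + 2^10 + 2^11 + 2^13 + 2^14 + 2^19
= 2 + 16 + 128 + 1024 + 2048 + 8192 + 16384 + 524288
= 552082



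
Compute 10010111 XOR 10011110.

XOR: 1 when bits differ
  10010111
^ 10011110
----------
  00001001
Decimal: 151 ^ 158 = 9



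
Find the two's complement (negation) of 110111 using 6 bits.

Original (sign bit 1, negative): 110111
Step 1 - Invert all bits: 001000
Step 2 - Add 1: 001001
Verification: 110111 + 001001 = 1000000; discarding the end carry (carry out of the top bit) leaves the 6-bit value 000000, as required for x + (-x)



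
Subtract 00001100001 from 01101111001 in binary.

Method 1 - Direct subtraction (column by column from the right: bit − bit − borrow-in; if negative, add 2 and borrow 1 from the next column):
borrow: 00000000000
        01101111001
-       00001100001
-------------------
        01100011000

Method 2 - Add two's complement:
Two's complement of 00001100001: invert → 11110011110, add 1 → 11110011111
  01101111001
+ 11110011111
-------------
 101100011000  (end carry out of the top bit = 1)
Discarding the end carry: 01100011000
Decimal check:
  01101111001 = 512 + 256 + 64 + 32 + 16 + 8 + 1 = 889
  00001100001 = 64 + 32 + 1 = 97
  889 - 97 = 792, and 01100011000 = 512 + 256 + 16 + 8 = 792 ✓



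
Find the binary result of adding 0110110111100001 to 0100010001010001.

Add column by column from the right: bit + bit + carry-in; write the sum mod 2, carry 1 when the sum is 2 or 3.
carry:  1001101110000010
        0110110111100001
+       0100010001010001
------------------------
       01011001000110010
(the carry out of the leftmost column, 0, becomes the leading bit)
Decimal check:
  0110110111100001 = 16384 + 8192 + 2048 + 1024 + 256 + 128 + 64 + 32 + 1 = 28129
  0100010001010001 = 16384 + 1024 + 64 + 16 + 1 = 17489
  28129 + 17489 = 45618, and 01011001000110010 = 32768 + 8192 + 4096 + 512 + 32 + 16 + 2 = 45618 ✓



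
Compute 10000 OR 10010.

OR: 1 when either bit is 1
  10000
| 10010
-------
  10010
Decimal: 16 | 18 = 18



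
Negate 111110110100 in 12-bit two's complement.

Original (sign bit 1, negative): 111110110100
Step 1 - Invert all bits: 000001001011
Step 2 - Add 1: 000001001100
Verification: 111110110100 + 000001001100 = 1000000000000; discarding the end carry (carry out of the top bit) leaves the 12-bit value 000000000000, as required for x + (-x)



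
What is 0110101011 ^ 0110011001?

XOR: 1 when bits differ
  0110101011
^ 0110011001
------------
  0000110010
Decimal: 427 ^ 409 = 50



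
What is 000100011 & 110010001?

AND: 1 only when both bits are 1
  000100011
& 110010001
-----------
  000000001
Decimal: 35 & 401 = 1



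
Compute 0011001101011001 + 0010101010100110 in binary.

Add column by column from the right: bit + bit + carry-in; write the sum mod 2, carry 1 when the sum is 2 or 3.
carry:  0100010000000000
        0011001101011001
+       0010101010100110
------------------------
       00101110111111111
(the carry out of the leftmost column, 0, becomes the leading bit)
Decimal check:
  0011001101011001 = 8192 + 4096 + 512 + 256 + 64 + 16 + 8 + 1 = 13145
  0010101010100110 = 8192 + 2048 + 512 + 128 + 32 + 4 + 2 = 10918
  13145 + 10918 = 24063, and 00101110111111111 = 16384 + 4096 + 2048 + 1024 + 256 + 128 + 64 + 32 + 16 + 8 + 4 + 2 + 1 = 24063 ✓



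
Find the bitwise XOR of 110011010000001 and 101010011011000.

XOR: 1 when bits differ
  110011010000001
^ 101010011011000
-----------------
  011001001011001
Decimal: 26241 ^ 21720 = 12889



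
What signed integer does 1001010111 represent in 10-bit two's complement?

Binary: 1001010111
Sign bit: 1 (negative)
Invert: 0110101000
Add 1:  0110101001
Magnitude: 0110101001 = 256 + 128 + 32 + 8 + 1 = 425
Value: -425



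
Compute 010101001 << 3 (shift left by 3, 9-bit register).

Original: 010101001 (decimal 169)
Shift left by 3 positions
Append 3 zeros on the right and drop the 3 high bits that overflow the 9-bit width
Result: 101001000 (decimal 328)
Equivalent: 169 << 3 = 169 × 2^3 = 1352, truncated to 9 bits = 328



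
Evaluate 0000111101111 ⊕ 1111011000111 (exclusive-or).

XOR: 1 when bits differ
  0000111101111
^ 1111011000111
---------------
  1111100101000
Decimal: 495 ^ 7879 = 7976



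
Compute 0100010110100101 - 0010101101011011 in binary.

Method 1 - Direct subtraction (column by column from the right: bit − bit − borrow-in; if negative, add 2 and borrow 1 from the next column):
borrow: 0111010010110100
        0100010110100101
-       0010101101011011
------------------------
        0001101001001010

Method 2 - Add two's complement:
Two's complement of 0010101101011011: invert → 1101010010100100, add 1 → 1101010010100101
  0100010110100101
+ 1101010010100101
------------------
 10001101001001010  (end carry out of the top bit = 1)
Discarding the end carry: 0001101001001010
Decimal check:
  0100010110100101 = 16384 + 1024 + 256 + 128 + 32 + 4 + 1 = 17829
  0010101101011011 = 8192 + 2048 + 512 + 256 + 64 + 16 + 8 + 2 + 1 = 11099
  17829 - 11099 = 6730, and 0001101001001010 = 4096 + 2048 + 512 + 64 + 8 + 2 = 6730 ✓



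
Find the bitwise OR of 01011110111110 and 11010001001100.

OR: 1 when either bit is 1
  01011110111110
| 11010001001100
----------------
  11011111111110
Decimal: 6078 | 13388 = 14334



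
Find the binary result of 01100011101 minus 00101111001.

Method 1 - Direct subtraction (column by column from the right: bit − bit − borrow-in; if negative, add 2 and borrow 1 from the next column):
borrow: 01111000000
        01100011101
-       00101111001
-------------------
        00110100100

Method 2 - Add two's complement:
Two's complement of 00101111001: invert → 11010000110, add 1 → 11010000111
  01100011101
+ 11010000111
-------------
 100110100100  (end carry out of the top bit = 1)
Discarding the end carry: 00110100100
Decimal check:
  01100011101 = 512 + 256 + 16 + 8 + 4 + 1 = 797
  00101111001 = 256 + 64 + 32 + 16 + 8 + 1 = 377
  797 - 377 = 420, and 00110100100 = 256 + 128 + 32 + 4 = 420 ✓



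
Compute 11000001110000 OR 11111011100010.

OR: 1 when either bit is 1
  11000001110000
| 11111011100010
----------------
  11111011110010
Decimal: 12400 | 16098 = 16114



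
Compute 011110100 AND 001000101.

AND: 1 only when both bits are 1
  011110100
& 001000101
-----------
  001000100
Decimal: 244 & 69 = 68



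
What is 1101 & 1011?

AND: 1 only when both bits are 1
  1101
& 1011
------
  1001
Decimal: 13 & 11 = 9



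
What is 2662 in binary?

Using repeated division by 2:
2662 ÷ 2 = 1331 remainder 0
1331 ÷ 2 = 665 remainder 1
665 ÷ 2 = 332 remainder 1
332 ÷ 2 = 166 remainder 0
166 ÷ 2 = 83 remainder 0
83 ÷ 2 = 41 remainder 1
41 ÷ 2 = 20 remainder 1
20 ÷ 2 = 10 remainder 0
10 ÷ 2 = 5 remainder 0
5 ÷ 2 = 2 remainder 1
2 ÷ 2 = 1 remainder 0
1 ÷ 2 = 0 remainder 1
Reading remainders bottom to top: 101001100110



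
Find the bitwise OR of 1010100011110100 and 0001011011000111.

OR: 1 when either bit is 1
  1010100011110100
| 0001011011000111
------------------
  1011111011110111
Decimal: 43252 | 5831 = 48887



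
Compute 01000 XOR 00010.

XOR: 1 when bits differ
  01000
^ 00010
-------
  01010
Decimal: 8 ^ 2 = 10



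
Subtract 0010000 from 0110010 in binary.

Method 1 - Direct subtraction (column by column from the right: bit − bit − borrow-in; if negative, add 2 and borrow 1 from the next column):
borrow: 0000000
        0110010
-       0010000
---------------
        0100010

Method 2 - Add two's complement:
Two's complement of 0010000: invert → 1101111, add 1 → 1110000
  0110010
+ 1110000
---------
 10100010  (end carry out of the top bit = 1)
Discarding the end carry: 0100010
Decimal check:
  0110010 = 32 + 16 + 2 = 50
  0010000 = 16
  50 - 16 = 34, and 0100010 = 32 + 2 = 34 ✓



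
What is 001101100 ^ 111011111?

XOR: 1 when bits differ
  001101100
^ 111011111
-----------
  110110011
Decimal: 108 ^ 479 = 435



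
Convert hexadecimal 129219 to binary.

Convert each hex digit to 4 bits:
  1 = 0001
  2 = 0010
  9 = 1001
  2 = 0010
  1 = 0001
  9 = 1001
Concatenate: 000100101001001000011001



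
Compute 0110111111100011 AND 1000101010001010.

AND: 1 only when both bits are 1
  0110111111100011
& 1000101010001010
------------------
  0000101010000010
Decimal: 28643 & 35466 = 2690



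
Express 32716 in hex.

Using repeated division by 16 (digits 10–15 are A–F):
32716 ÷ 16 = 2044 remainder 12 (C)
2044 ÷ 16 = 127 remainder 12 (C)
127 ÷ 16 = 7 remainder 15 (F)
7 ÷ 16 = 0 remainder 7
Reading remainders bottom to top: 7FCC



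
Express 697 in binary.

Using repeated division by 2:
697 ÷ 2 = 348 remainder 1
348 ÷ 2 = 174 remainder 0
174 ÷ 2 = 87 remainder 0
87 ÷ 2 = 43 remainder 1
43 ÷ 2 = 21 remainder 1
21 ÷ 2 = 10 remainder 1
10 ÷ 2 = 5 remainder 0
5 ÷ 2 = 2 remainder 1
2 ÷ 2 = 1 remainder 0
1 ÷ 2 = 0 remainder 1
Reading remainders bottom to top: 1010111001



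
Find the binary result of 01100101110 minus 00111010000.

Method 1 - Direct subtraction (column by column from the right: bit − bit − borrow-in; if negative, add 2 and borrow 1 from the next column):
borrow: 01110100000
        01100101110
-       00111010000
-------------------
        00101011110

Method 2 - Add two's complement:
Two's complement of 00111010000: invert → 11000101111, add 1 → 11000110000
  01100101110
+ 11000110000
-------------
 100101011110  (end carry out of the top bit = 1)
Discarding the end carry: 00101011110
Decimal check:
  01100101110 = 512 + 256 + 32 + 8 + 4 + 2 = 814
  00111010000 = 256 + 128 + 64 + 16 = 464
  814 - 464 = 350, and 00101011110 = 256 + 64 + 16 + 8 + 4 + 2 = 350 ✓



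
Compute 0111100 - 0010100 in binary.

Method 1 - Direct subtraction (column by column from the right: bit − bit − borrow-in; if negative, add 2 and borrow 1 from the next column):
borrow: 0000000
        0111100
-       0010100
---------------
        0101000

Method 2 - Add two's complement:
Two's complement of 0010100: invert → 1101011, add 1 → 1101100
  0111100
+ 1101100
---------
 10101000  (end carry out of the top bit = 1)
Discarding the end carry: 0101000
Decimal check:
  0111100 = 32 + 16 + 8 + 4 = 60
  0010100 = 16 + 4 = 20
  60 - 20 = 40, and 0101000 = 32 + 8 = 40 ✓



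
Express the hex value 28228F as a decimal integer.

Expand by place value (powers of 16):
Digit values: F = 15
28228F = 2 × 16^5 + 8 × 16^4 + 2 × 16^3 + 2 × 16^2 + 8 × 16^1 + 15 × 16^0
= 2 × 1048576 + 8 × 65536 + 2 × 4096 + 2 × 256 + 8 × 16 + 15 × 1
= 2097152 + 524288 + 8192 + 512 + 128 + 15
= 2630287



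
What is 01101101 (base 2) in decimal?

Sum of powers of 2 for each 1-bit:
2^0 + 2^2 + 2^3 + 2^5 + 2^6
= 1 + 4 + 8 + 32 + 64
= 109



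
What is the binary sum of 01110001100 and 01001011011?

Add column by column from the right: bit + bit + carry-in; write the sum mod 2, carry 1 when the sum is 2 or 3.
carry:  10000110000
        01110001100
+       01001011011
-------------------
       010111100111
(the carry out of the leftmost column, 0, becomes the leading bit)
Decimal check:
  01110001100 = 512 + 256 + 128 + 8 + 4 = 908
  01001011011 = 512 + 64 + 16 + 8 + 2 + 1 = 603
  908 + 603 = 1511, and 010111100111 = 1024 + 256 + 128 + 64 + 32 + 4 + 2 + 1 = 1511 ✓

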